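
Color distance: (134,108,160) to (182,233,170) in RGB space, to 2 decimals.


d = √[(R₁-R₂)² + (G₁-G₂)² + (B₁-B₂)²]
d = √[(134-182)² + (108-233)² + (160-170)²]
d = √[2304 + 15625 + 100]
d = √18029
d ≈ 134.27


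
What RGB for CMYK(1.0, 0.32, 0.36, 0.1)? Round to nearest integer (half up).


R = 255 × (1-C) × (1-K) = 255 × 0.00 × 0.90 = 0
G = 255 × (1-M) × (1-K) = 255 × 0.68 × 0.90 = 156.06 → 156
B = 255 × (1-Y) × (1-K) = 255 × 0.64 × 0.90 = 146.88 → 147
= RGB(0, 156, 147)


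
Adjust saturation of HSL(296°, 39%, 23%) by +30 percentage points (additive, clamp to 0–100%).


Original S = 39%
Adjustment = +30 percentage points
New S = 39 + (30) = 69
Clamp to [0, 100] → 69
= HSL(296°, 69%, 23%)


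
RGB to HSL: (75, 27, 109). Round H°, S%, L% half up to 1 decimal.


Normalize: R'=75/255≈0.2941, G'=27/255≈0.1059, B'=109/255≈0.4275
Max=109/255, Min=27/255, Δ=Max-Min=82/255
L = (Max+Min)/2 = (109+27)/510 = 136/510 = 0.26666… → L = 26.7%
L ≤ 0.5 → S = Δ/(Max+Min) = 82/(109+27) = 82/136 = 0.60294… → S = 60.3%
(the 1/255 factors cancel in S and H, so raw channel differences can be used)
Max is B' → H = 60 × ((R-G)/Δ + 4) = 60 × ((75-27)/82 + 4)
  48/82 + 4 = 0.5853… + 4 = 4.5853…
  H = 60 × 4.5853… = 275.121…° → H = 275.1°
= HSL(275.1°, 60.3%, 26.7%)


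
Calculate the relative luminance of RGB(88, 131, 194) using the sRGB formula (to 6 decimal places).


Linearize each channel (sRGB transfer function): c = v/255; c_lin = c/12.92 if c ≤ 0.04045, else ((c+0.055)/1.055)^2.4
  R: 88/255 ≈ 0.345098 > 0.04045 → ((0.345098+0.055)/1.055)^2.4 ≈ 0.097587
  G: 131/255 ≈ 0.513725 > 0.04045 → ((0.513725+0.055)/1.055)^2.4 ≈ 0.226966
  B: 194/255 ≈ 0.760784 > 0.04045 → ((0.760784+0.055)/1.055)^2.4 ≈ 0.539479
R_lin = 0.097587, G_lin = 0.226966, B_lin = 0.539479
L = 0.2126×R + 0.7152×G + 0.0722×B
L = 0.2126×0.097587 + 0.7152×0.226966 + 0.0722×0.539479
L ≈ 0.222023


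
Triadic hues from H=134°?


Triadic: equally spaced at 120° intervals
H1 = 134°
H2 = (134 + 120) mod 360 = 254°
H3 = (134 + 240) mod 360 = 14°
Triadic = 134°, 254°, 14°


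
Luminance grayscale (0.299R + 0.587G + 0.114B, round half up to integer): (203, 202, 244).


Gray = 0.299×R + 0.587×G + 0.114×B
Gray = 0.299×203 + 0.587×202 + 0.114×244
Gray = 60.697 + 118.574 + 27.816
Gray = 207.087 → round half up → 207
Gray = 207


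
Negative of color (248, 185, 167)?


Invert: (255-R, 255-G, 255-B)
R: 255-248 = 7
G: 255-185 = 70
B: 255-167 = 88
= RGB(7, 70, 88)


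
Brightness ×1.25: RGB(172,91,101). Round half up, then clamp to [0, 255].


Multiply each channel by 1.25, round half up, clamp to [0, 255]
R: 172×1.25 = 215
G: 91×1.25 = 113.75 → round → 114
B: 101×1.25 = 126.25 → round → 126
= RGB(215, 114, 126)


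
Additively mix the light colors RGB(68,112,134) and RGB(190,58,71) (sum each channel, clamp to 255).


Additive: each channel = min(255, C₁+C₂)
R: 68+190 = 258 → 255
G: 112+58 = 170 → 170
B: 134+71 = 205 → 205
= RGB(255, 170, 205)


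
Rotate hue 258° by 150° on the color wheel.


New hue = (H + rotation) mod 360
New hue = (258 + 150) mod 360
= 408 mod 360
= 48°


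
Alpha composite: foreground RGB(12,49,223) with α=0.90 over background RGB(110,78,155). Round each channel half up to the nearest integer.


C = α×F + (1-α)×B, with 1-α = 0.10
R: 0.90×12 + 0.10×110 = 10.80 + 11.00 = 21.80 → 22
G: 0.90×49 + 0.10×78 = 44.10 + 7.80 = 51.90 → 52
B: 0.90×223 + 0.10×155 = 200.70 + 15.50 = 216.20 → 216
= RGB(22, 52, 216)


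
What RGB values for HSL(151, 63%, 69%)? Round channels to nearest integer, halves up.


H=151°, S=0.63, L=0.69
C = (1-|2L-1|)×S = (1-|0.38|)×0.63 = 0.3906
H' = H/60 = 151/60 ≈ 2.5167; X = C×(1-|H' mod 2 - 1|) = 0.20181
m = L - C/2 = 0.69 - 0.1953 = 0.4947
Sector ⌊H'⌋ = 2 → (R',G',B') = (0.0, 0.3906, 0.20181)
RGB = ((R'+m)×255, (G'+m)×255, (B'+m)×255) = (126.1485, 225.7515, 177.61005)
Round half up → RGB(126, 226, 178)


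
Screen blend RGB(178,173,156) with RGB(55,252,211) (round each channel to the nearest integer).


Screen: C = 255 - (255-A)×(255-B)/255, rounded to nearest integer
R: 255 - (255-178)×(255-55)/255 = 255 - 15400/255 ≈ 255 - 60.392 = 194.608 → 195
G: 255 - (255-173)×(255-252)/255 = 255 - 246/255 ≈ 255 - 0.965 = 254.035 → 254
B: 255 - (255-156)×(255-211)/255 = 255 - 4356/255 ≈ 255 - 17.082 = 237.918 → 238
= RGB(195, 254, 238)


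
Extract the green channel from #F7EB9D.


Color: #F7EB9D
R = F7 = 247
G = EB = 235
B = 9D = 157
Green = 235


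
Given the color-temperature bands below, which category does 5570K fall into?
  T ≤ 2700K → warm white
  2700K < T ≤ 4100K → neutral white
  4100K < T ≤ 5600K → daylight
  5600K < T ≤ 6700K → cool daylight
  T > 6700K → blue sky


Temperature: 5570K
4100K < 5570K ≤ 5600K → daylight
Classification: daylight


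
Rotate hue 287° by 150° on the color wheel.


New hue = (H + rotation) mod 360
New hue = (287 + 150) mod 360
= 437 mod 360
= 77°


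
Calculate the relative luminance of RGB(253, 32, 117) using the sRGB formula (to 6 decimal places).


Linearize each channel (sRGB transfer function): c = v/255; c_lin = c/12.92 if c ≤ 0.04045, else ((c+0.055)/1.055)^2.4
  R: 253/255 ≈ 0.992157 > 0.04045 → ((0.992157+0.055)/1.055)^2.4 ≈ 0.982251
  G: 32/255 ≈ 0.125490 > 0.04045 → ((0.125490+0.055)/1.055)^2.4 ≈ 0.014444
  B: 117/255 ≈ 0.458824 > 0.04045 → ((0.458824+0.055)/1.055)^2.4 ≈ 0.177888
R_lin = 0.982251, G_lin = 0.014444, B_lin = 0.177888
L = 0.2126×R + 0.7152×G + 0.0722×B
L = 0.2126×0.982251 + 0.7152×0.014444 + 0.0722×0.177888
L ≈ 0.232000


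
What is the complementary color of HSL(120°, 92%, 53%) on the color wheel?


Complement = opposite side of color wheel = hue + 180°
H' = (120 + 180) mod 360 = 300°
S and L unchanged.
= HSL(300°, 92%, 53%)


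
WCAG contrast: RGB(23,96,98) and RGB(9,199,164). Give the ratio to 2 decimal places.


Linearize each sRGB channel c=v/255: c/12.92 if c ≤ 0.04045 else ((c+0.055)/1.055)^2.4
L = 0.2126×R_lin + 0.7152×G_lin + 0.0722×B_lin
Color 1 (23,96,98):
  R=23: 23/255≈0.0902 > 0.04045 → ((0.0902+0.055)/1.055)^2.4 ≈ 0.00857
  G=96: 96/255≈0.3765 > 0.04045 → ((0.3765+0.055)/1.055)^2.4 ≈ 0.11697
  B=98: 98/255≈0.3843 > 0.04045 → ((0.3843+0.055)/1.055)^2.4 ≈ 0.12214
  L1 = 0.2126×0.00857 + 0.7152×0.11697 + 0.0722×0.12214 ≈ 0.09430
Color 2 (9,199,164):
  R=9: 9/255≈0.0353 ≤ 0.04045 → 0.0353/12.92 ≈ 0.00273
  G=199: 199/255≈0.7804 > 0.04045 → ((0.7804+0.055)/1.055)^2.4 ≈ 0.57112
  B=164: 164/255≈0.6431 > 0.04045 → ((0.6431+0.055)/1.055)^2.4 ≈ 0.37124
  L2 = 0.2126×0.00273 + 0.7152×0.57112 + 0.0722×0.37124 ≈ 0.43585
Lighter = 0.43585, Darker = 0.09430
Ratio = (L_lighter + 0.05) / (L_darker + 0.05)
Ratio = (0.43585 + 0.05) / (0.09430 + 0.05) = 0.48585 / 0.14430 ≈ 3.3670
Ratio ≈ 3.37:1


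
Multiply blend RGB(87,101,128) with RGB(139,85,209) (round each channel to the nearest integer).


Multiply: C = A×B/255, rounded to nearest integer
R: 87×139/255 = 12093/255 ≈ 47.424 → 47
G: 101×85/255 = 8585/255 ≈ 33.667 → 34
B: 128×209/255 = 26752/255 ≈ 104.910 → 105
= RGB(47, 34, 105)


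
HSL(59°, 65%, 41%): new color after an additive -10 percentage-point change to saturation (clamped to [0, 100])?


Original S = 65%
Adjustment = -10 percentage points
New S = 65 + (-10) = 55
Clamp to [0, 100] → 55
= HSL(59°, 55%, 41%)


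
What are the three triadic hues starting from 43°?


Triadic: equally spaced at 120° intervals
H1 = 43°
H2 = (43 + 120) mod 360 = 163°
H3 = (43 + 240) mod 360 = 283°
Triadic = 43°, 163°, 283°


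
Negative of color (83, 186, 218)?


Invert: (255-R, 255-G, 255-B)
R: 255-83 = 172
G: 255-186 = 69
B: 255-218 = 37
= RGB(172, 69, 37)


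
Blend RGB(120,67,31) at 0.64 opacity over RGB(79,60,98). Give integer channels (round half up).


C = α×F + (1-α)×B, with 1-α = 0.36
R: 0.64×120 + 0.36×79 = 76.80 + 28.44 = 105.24 → 105
G: 0.64×67 + 0.36×60 = 42.88 + 21.60 = 64.48 → 64
B: 0.64×31 + 0.36×98 = 19.84 + 35.28 = 55.12 → 55
= RGB(105, 64, 55)


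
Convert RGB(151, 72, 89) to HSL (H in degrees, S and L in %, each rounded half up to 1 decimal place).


Normalize: R'=151/255≈0.5922, G'=72/255≈0.2824, B'=89/255≈0.3490
Max=151/255, Min=72/255, Δ=Max-Min=79/255
L = (Max+Min)/2 = (151+72)/510 = 223/510 = 0.43725… → L = 43.7%
L ≤ 0.5 → S = Δ/(Max+Min) = 79/(151+72) = 79/223 = 0.35426… → S = 35.4%
(the 1/255 factors cancel in S and H, so raw channel differences can be used)
Max is R' → H = 60 × (((G-B)/Δ) mod 6) = 60 × (((72-89)/79) mod 6)
  (-17)/79 = -0.2151…; negative, so add 6 → 5.7848…
  H = 60 × 5.7848… = 347.088…° → H = 347.1°
= HSL(347.1°, 35.4%, 43.7%)


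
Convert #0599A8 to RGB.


05 → 5 (R)
99 → 153 (G)
A8 → 168 (B)
= RGB(5, 153, 168)


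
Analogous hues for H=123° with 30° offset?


Base hue: 123°
Left analog: (123 - 30) mod 360 = 93°
Right analog: (123 + 30) mod 360 = 153°
Analogous hues = 93° and 153°


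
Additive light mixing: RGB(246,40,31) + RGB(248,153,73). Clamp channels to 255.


Additive: each channel = min(255, C₁+C₂)
R: 246+248 = 494 → 255
G: 40+153 = 193 → 193
B: 31+73 = 104 → 104
= RGB(255, 193, 104)


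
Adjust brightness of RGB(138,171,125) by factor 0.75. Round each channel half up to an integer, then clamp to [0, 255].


Multiply each channel by 0.75, round half up, clamp to [0, 255]
R: 138×0.75 = 103.5 → round → 104
G: 171×0.75 = 128.25 → round → 128
B: 125×0.75 = 93.75 → round → 94
= RGB(104, 128, 94)


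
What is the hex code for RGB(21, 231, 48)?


R = 21 → 15 (hex)
G = 231 → E7 (hex)
B = 48 → 30 (hex)
Hex = #15E730


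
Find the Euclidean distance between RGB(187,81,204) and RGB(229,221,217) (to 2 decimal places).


d = √[(R₁-R₂)² + (G₁-G₂)² + (B₁-B₂)²]
d = √[(187-229)² + (81-221)² + (204-217)²]
d = √[1764 + 19600 + 169]
d = √21533
d ≈ 146.74


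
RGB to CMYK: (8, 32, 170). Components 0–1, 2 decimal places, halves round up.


R'=8/255≈0.0314, G'=32/255≈0.1255, B'=170/255≈0.6667
K = 1 - max(R',G',B') = 1 - 170/255 = 85/255 = 0.33333… → 0.33
(1-R'-K)/(1-K) simplifies to (max-R)/max with max = 170:
C = (170-8)/170 = 162/170 = 0.95294… → 0.95
M = (170-32)/170 = 138/170 = 0.81176… → 0.81
Y = (170-170)/170 = 0/170 = 0 → 0.00
= CMYK(0.95, 0.81, 0.00, 0.33)


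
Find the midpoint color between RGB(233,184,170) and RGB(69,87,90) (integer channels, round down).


Midpoint: each channel = ⌊(C₁+C₂)/2⌋
R: ⌊(233+69)/2⌋ = 151
G: ⌊(184+87)/2⌋ = 135
B: ⌊(170+90)/2⌋ = 130
= RGB(151, 135, 130)


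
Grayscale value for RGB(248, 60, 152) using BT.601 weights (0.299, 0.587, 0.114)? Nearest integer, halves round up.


Gray = 0.299×R + 0.587×G + 0.114×B
Gray = 0.299×248 + 0.587×60 + 0.114×152
Gray = 74.152 + 35.220 + 17.328
Gray = 126.700 → round half up → 127
Gray = 127


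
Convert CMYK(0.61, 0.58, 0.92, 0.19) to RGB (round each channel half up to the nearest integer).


R = 255 × (1-C) × (1-K) = 255 × 0.39 × 0.81 = 80.5545 → 81
G = 255 × (1-M) × (1-K) = 255 × 0.42 × 0.81 = 86.751 → 87
B = 255 × (1-Y) × (1-K) = 255 × 0.08 × 0.81 = 16.524 → 17
= RGB(81, 87, 17)


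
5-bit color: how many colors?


Colors = 2^bits = 2^5
= 32 colors


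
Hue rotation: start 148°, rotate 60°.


New hue = (H + rotation) mod 360
New hue = (148 + 60) mod 360
= 208 mod 360
= 208°


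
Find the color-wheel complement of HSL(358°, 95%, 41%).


Complement = opposite side of color wheel = hue + 180°
H' = (358 + 180) mod 360 = 178°
S and L unchanged.
= HSL(178°, 95%, 41%)


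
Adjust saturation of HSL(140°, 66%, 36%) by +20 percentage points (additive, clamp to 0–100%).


Original S = 66%
Adjustment = +20 percentage points
New S = 66 + (20) = 86
Clamp to [0, 100] → 86
= HSL(140°, 86%, 36%)


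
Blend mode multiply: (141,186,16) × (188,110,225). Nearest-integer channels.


Multiply: C = A×B/255, rounded to nearest integer
R: 141×188/255 = 26508/255 ≈ 103.953 → 104
G: 186×110/255 = 20460/255 ≈ 80.235 → 80
B: 16×225/255 = 3600/255 ≈ 14.118 → 14
= RGB(104, 80, 14)


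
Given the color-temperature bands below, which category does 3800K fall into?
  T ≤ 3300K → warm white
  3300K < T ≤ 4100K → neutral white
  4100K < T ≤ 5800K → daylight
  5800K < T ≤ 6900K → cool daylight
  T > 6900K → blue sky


Temperature: 3800K
3300K < 3800K ≤ 4100K → neutral white
Classification: neutral white


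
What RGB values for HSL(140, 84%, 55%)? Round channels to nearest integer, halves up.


H=140°, S=0.84, L=0.55
C = (1-|2L-1|)×S = (1-|0.10|)×0.84 = 0.756
H' = H/60 = 140/60 ≈ 2.3333; X = C×(1-|H' mod 2 - 1|) = 0.252
m = L - C/2 = 0.55 - 0.378 = 0.172
Sector ⌊H'⌋ = 2 → (R',G',B') = (0.0, 0.756, 0.252)
RGB = ((R'+m)×255, (G'+m)×255, (B'+m)×255) = (43.86, 236.64, 108.12)
Round half up → RGB(44, 237, 108)


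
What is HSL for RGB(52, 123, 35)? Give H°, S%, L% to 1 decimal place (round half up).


Normalize: R'=52/255≈0.2039, G'=123/255≈0.4824, B'=35/255≈0.1373
Max=123/255, Min=35/255, Δ=Max-Min=88/255
L = (Max+Min)/2 = (123+35)/510 = 158/510 = 0.30980… → L = 31.0%
L ≤ 0.5 → S = Δ/(Max+Min) = 88/(123+35) = 88/158 = 0.55696… → S = 55.7%
(the 1/255 factors cancel in S and H, so raw channel differences can be used)
Max is G' → H = 60 × ((B-R)/Δ + 2) = 60 × ((35-52)/88 + 2)
  -17/88 + 2 = -0.1931… + 2 = 1.8068…
  H = 60 × 1.8068… = 108.409…° → H = 108.4°
= HSL(108.4°, 55.7%, 31.0%)


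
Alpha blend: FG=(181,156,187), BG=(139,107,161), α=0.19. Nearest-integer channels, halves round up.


C = α×F + (1-α)×B, with 1-α = 0.81
R: 0.19×181 + 0.81×139 = 34.39 + 112.59 = 146.98 → 147
G: 0.19×156 + 0.81×107 = 29.64 + 86.67 = 116.31 → 116
B: 0.19×187 + 0.81×161 = 35.53 + 130.41 = 165.94 → 166
= RGB(147, 116, 166)


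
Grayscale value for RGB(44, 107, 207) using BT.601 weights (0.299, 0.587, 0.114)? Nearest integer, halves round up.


Gray = 0.299×R + 0.587×G + 0.114×B
Gray = 0.299×44 + 0.587×107 + 0.114×207
Gray = 13.156 + 62.809 + 23.598
Gray = 99.563 → round half up → 100
Gray = 100


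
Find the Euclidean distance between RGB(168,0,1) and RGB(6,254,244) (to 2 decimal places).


d = √[(R₁-R₂)² + (G₁-G₂)² + (B₁-B₂)²]
d = √[(168-6)² + (0-254)² + (1-244)²]
d = √[26244 + 64516 + 59049]
d = √149809
d ≈ 387.05


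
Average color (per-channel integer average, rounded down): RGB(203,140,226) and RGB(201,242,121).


Midpoint: each channel = ⌊(C₁+C₂)/2⌋
R: ⌊(203+201)/2⌋ = 202
G: ⌊(140+242)/2⌋ = 191
B: ⌊(226+121)/2⌋ = 173
= RGB(202, 191, 173)


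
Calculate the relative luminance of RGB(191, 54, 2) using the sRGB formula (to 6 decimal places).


Linearize each channel (sRGB transfer function): c = v/255; c_lin = c/12.92 if c ≤ 0.04045, else ((c+0.055)/1.055)^2.4
  R: 191/255 ≈ 0.749020 > 0.04045 → ((0.749020+0.055)/1.055)^2.4 ≈ 0.520996
  G: 54/255 ≈ 0.211765 > 0.04045 → ((0.211765+0.055)/1.055)^2.4 ≈ 0.036889
  B: 2/255 ≈ 0.007843 ≤ 0.04045 → 0.007843/12.92 ≈ 0.000607
R_lin = 0.520996, G_lin = 0.036889, B_lin = 0.000607
L = 0.2126×R + 0.7152×G + 0.0722×B
L = 0.2126×0.520996 + 0.7152×0.036889 + 0.0722×0.000607
L ≈ 0.137191


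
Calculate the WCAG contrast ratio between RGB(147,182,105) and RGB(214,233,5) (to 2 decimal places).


Linearize each sRGB channel c=v/255: c/12.92 if c ≤ 0.04045 else ((c+0.055)/1.055)^2.4
L = 0.2126×R_lin + 0.7152×G_lin + 0.0722×B_lin
Color 1 (147,182,105):
  R=147: 147/255≈0.5765 > 0.04045 → ((0.5765+0.055)/1.055)^2.4 ≈ 0.29177
  G=182: 182/255≈0.7137 > 0.04045 → ((0.7137+0.055)/1.055)^2.4 ≈ 0.46778
  B=105: 105/255≈0.4118 > 0.04045 → ((0.4118+0.055)/1.055)^2.4 ≈ 0.14126
  L1 = 0.2126×0.29177 + 0.7152×0.46778 + 0.0722×0.14126 ≈ 0.40679
Color 2 (214,233,5):
  R=214: 214/255≈0.8392 > 0.04045 → ((0.8392+0.055)/1.055)^2.4 ≈ 0.67244
  G=233: 233/255≈0.9137 > 0.04045 → ((0.9137+0.055)/1.055)^2.4 ≈ 0.81485
  B=5: 5/255≈0.0196 ≤ 0.04045 → 0.0196/12.92 ≈ 0.00152
  L2 = 0.2126×0.67244 + 0.7152×0.81485 + 0.0722×0.00152 ≈ 0.72585
Lighter = 0.72585, Darker = 0.40679
Ratio = (L_lighter + 0.05) / (L_darker + 0.05)
Ratio = (0.72585 + 0.05) / (0.40679 + 0.05) = 0.77585 / 0.45679 ≈ 1.6985
Ratio ≈ 1.70:1


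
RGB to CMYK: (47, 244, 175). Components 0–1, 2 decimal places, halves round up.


R'=47/255≈0.1843, G'=244/255≈0.9569, B'=175/255≈0.6863
K = 1 - max(R',G',B') = 1 - 244/255 = 11/255 = 0.04313… → 0.04
(1-R'-K)/(1-K) simplifies to (max-R)/max with max = 244:
C = (244-47)/244 = 197/244 = 0.80737… → 0.81
M = (244-244)/244 = 0/244 = 0 → 0.00
Y = (244-175)/244 = 69/244 = 0.28278… → 0.28
= CMYK(0.81, 0.00, 0.28, 0.04)


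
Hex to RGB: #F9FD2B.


F9 → 249 (R)
FD → 253 (G)
2B → 43 (B)
= RGB(249, 253, 43)


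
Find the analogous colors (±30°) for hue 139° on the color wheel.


Base hue: 139°
Left analog: (139 - 30) mod 360 = 109°
Right analog: (139 + 30) mod 360 = 169°
Analogous hues = 109° and 169°


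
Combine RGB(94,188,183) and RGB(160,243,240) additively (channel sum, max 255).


Additive: each channel = min(255, C₁+C₂)
R: 94+160 = 254 → 254
G: 188+243 = 431 → 255
B: 183+240 = 423 → 255
= RGB(254, 255, 255)


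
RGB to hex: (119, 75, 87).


R = 119 → 77 (hex)
G = 75 → 4B (hex)
B = 87 → 57 (hex)
Hex = #774B57


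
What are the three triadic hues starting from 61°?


Triadic: equally spaced at 120° intervals
H1 = 61°
H2 = (61 + 120) mod 360 = 181°
H3 = (61 + 240) mod 360 = 301°
Triadic = 61°, 181°, 301°


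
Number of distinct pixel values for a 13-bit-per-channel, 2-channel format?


Total bits = 13 bits/channel × 2 channels = 26 bits
Distinct pixel values = 2^26
= 67,108,864 pixel values


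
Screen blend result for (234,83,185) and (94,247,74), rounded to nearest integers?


Screen: C = 255 - (255-A)×(255-B)/255, rounded to nearest integer
R: 255 - (255-234)×(255-94)/255 = 255 - 3381/255 ≈ 255 - 13.259 = 241.741 → 242
G: 255 - (255-83)×(255-247)/255 = 255 - 1376/255 ≈ 255 - 5.396 = 249.604 → 250
B: 255 - (255-185)×(255-74)/255 = 255 - 12670/255 ≈ 255 - 49.686 = 205.314 → 205
= RGB(242, 250, 205)


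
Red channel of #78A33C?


Color: #78A33C
R = 78 = 120
G = A3 = 163
B = 3C = 60
Red = 120


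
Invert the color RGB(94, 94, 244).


Invert: (255-R, 255-G, 255-B)
R: 255-94 = 161
G: 255-94 = 161
B: 255-244 = 11
= RGB(161, 161, 11)


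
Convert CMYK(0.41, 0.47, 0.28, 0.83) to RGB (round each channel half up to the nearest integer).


R = 255 × (1-C) × (1-K) = 255 × 0.59 × 0.17 = 25.5765 → 26
G = 255 × (1-M) × (1-K) = 255 × 0.53 × 0.17 = 22.9755 → 23
B = 255 × (1-Y) × (1-K) = 255 × 0.72 × 0.17 = 31.212 → 31
= RGB(26, 23, 31)


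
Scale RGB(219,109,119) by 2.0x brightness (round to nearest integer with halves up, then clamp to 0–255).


Multiply each channel by 2.0, round half up, clamp to [0, 255]
R: 219×2.0 = 438 → clamp → 255
G: 109×2.0 = 218
B: 119×2.0 = 238
= RGB(255, 218, 238)


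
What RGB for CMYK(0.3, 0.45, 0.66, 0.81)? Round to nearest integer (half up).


R = 255 × (1-C) × (1-K) = 255 × 0.70 × 0.19 = 33.915 → 34
G = 255 × (1-M) × (1-K) = 255 × 0.55 × 0.19 = 26.6475 → 27
B = 255 × (1-Y) × (1-K) = 255 × 0.34 × 0.19 = 16.473 → 16
= RGB(34, 27, 16)


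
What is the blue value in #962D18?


Color: #962D18
R = 96 = 150
G = 2D = 45
B = 18 = 24
Blue = 24


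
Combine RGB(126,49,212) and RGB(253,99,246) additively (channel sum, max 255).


Additive: each channel = min(255, C₁+C₂)
R: 126+253 = 379 → 255
G: 49+99 = 148 → 148
B: 212+246 = 458 → 255
= RGB(255, 148, 255)


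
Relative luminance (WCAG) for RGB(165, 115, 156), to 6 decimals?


Linearize each channel (sRGB transfer function): c = v/255; c_lin = c/12.92 if c ≤ 0.04045, else ((c+0.055)/1.055)^2.4
  R: 165/255 ≈ 0.647059 > 0.04045 → ((0.647059+0.055)/1.055)^2.4 ≈ 0.376262
  G: 115/255 ≈ 0.450980 > 0.04045 → ((0.450980+0.055)/1.055)^2.4 ≈ 0.171441
  B: 156/255 ≈ 0.611765 > 0.04045 → ((0.611765+0.055)/1.055)^2.4 ≈ 0.332452
R_lin = 0.376262, G_lin = 0.171441, B_lin = 0.332452
L = 0.2126×R + 0.7152×G + 0.0722×B
L = 0.2126×0.376262 + 0.7152×0.171441 + 0.0722×0.332452
L ≈ 0.226611


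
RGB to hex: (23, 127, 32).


R = 23 → 17 (hex)
G = 127 → 7F (hex)
B = 32 → 20 (hex)
Hex = #177F20


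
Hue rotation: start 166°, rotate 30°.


New hue = (H + rotation) mod 360
New hue = (166 + 30) mod 360
= 196 mod 360
= 196°


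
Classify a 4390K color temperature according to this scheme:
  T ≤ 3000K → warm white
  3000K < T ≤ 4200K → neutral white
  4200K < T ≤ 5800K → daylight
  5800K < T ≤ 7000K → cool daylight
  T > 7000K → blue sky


Temperature: 4390K
4200K < 4390K ≤ 5800K → daylight
Classification: daylight


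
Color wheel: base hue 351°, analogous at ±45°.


Base hue: 351°
Left analog: (351 - 45) mod 360 = 306°
Right analog: (351 + 45) mod 360 = 36°
Analogous hues = 306° and 36°


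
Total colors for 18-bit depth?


Colors = 2^bits = 2^18
= 262,144 colors


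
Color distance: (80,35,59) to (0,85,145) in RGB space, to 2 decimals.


d = √[(R₁-R₂)² + (G₁-G₂)² + (B₁-B₂)²]
d = √[(80-0)² + (35-85)² + (59-145)²]
d = √[6400 + 2500 + 7396]
d = √16296
d ≈ 127.66


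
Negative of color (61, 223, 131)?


Invert: (255-R, 255-G, 255-B)
R: 255-61 = 194
G: 255-223 = 32
B: 255-131 = 124
= RGB(194, 32, 124)


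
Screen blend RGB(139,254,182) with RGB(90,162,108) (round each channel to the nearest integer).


Screen: C = 255 - (255-A)×(255-B)/255, rounded to nearest integer
R: 255 - (255-139)×(255-90)/255 = 255 - 19140/255 ≈ 255 - 75.059 = 179.941 → 180
G: 255 - (255-254)×(255-162)/255 = 255 - 93/255 ≈ 255 - 0.365 = 254.635 → 255
B: 255 - (255-182)×(255-108)/255 = 255 - 10731/255 ≈ 255 - 42.082 = 212.918 → 213
= RGB(180, 255, 213)


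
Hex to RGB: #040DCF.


04 → 4 (R)
0D → 13 (G)
CF → 207 (B)
= RGB(4, 13, 207)


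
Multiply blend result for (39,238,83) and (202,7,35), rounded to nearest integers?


Multiply: C = A×B/255, rounded to nearest integer
R: 39×202/255 = 7878/255 ≈ 30.894 → 31
G: 238×7/255 = 1666/255 ≈ 6.533 → 7
B: 83×35/255 = 2905/255 ≈ 11.392 → 11
= RGB(31, 7, 11)


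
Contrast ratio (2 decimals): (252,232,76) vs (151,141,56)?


Linearize each sRGB channel c=v/255: c/12.92 if c ≤ 0.04045 else ((c+0.055)/1.055)^2.4
L = 0.2126×R_lin + 0.7152×G_lin + 0.0722×B_lin
Color 1 (252,232,76):
  R=252: 252/255≈0.9882 > 0.04045 → ((0.9882+0.055)/1.055)^2.4 ≈ 0.97345
  G=232: 232/255≈0.9098 > 0.04045 → ((0.9098+0.055)/1.055)^2.4 ≈ 0.80695
  B=76: 76/255≈0.2980 > 0.04045 → ((0.2980+0.055)/1.055)^2.4 ≈ 0.07227
  L1 = 0.2126×0.97345 + 0.7152×0.80695 + 0.0722×0.07227 ≈ 0.78930
Color 2 (151,141,56):
  R=151: 151/255≈0.5922 > 0.04045 → ((0.5922+0.055)/1.055)^2.4 ≈ 0.30947
  G=141: 141/255≈0.5529 > 0.04045 → ((0.5529+0.055)/1.055)^2.4 ≈ 0.26636
  B=56: 56/255≈0.2196 > 0.04045 → ((0.2196+0.055)/1.055)^2.4 ≈ 0.03955
  L2 = 0.2126×0.30947 + 0.7152×0.26636 + 0.0722×0.03955 ≈ 0.25915
Lighter = 0.78930, Darker = 0.25915
Ratio = (L_lighter + 0.05) / (L_darker + 0.05)
Ratio = (0.78930 + 0.05) / (0.25915 + 0.05) = 0.83930 / 0.30915 ≈ 2.7149
Ratio ≈ 2.71:1


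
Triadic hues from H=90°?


Triadic: equally spaced at 120° intervals
H1 = 90°
H2 = (90 + 120) mod 360 = 210°
H3 = (90 + 240) mod 360 = 330°
Triadic = 90°, 210°, 330°


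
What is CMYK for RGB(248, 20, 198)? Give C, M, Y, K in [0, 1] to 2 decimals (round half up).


R'=248/255≈0.9725, G'=20/255≈0.0784, B'=198/255≈0.7765
K = 1 - max(R',G',B') = 1 - 248/255 = 7/255 = 0.02745… → 0.03
(1-R'-K)/(1-K) simplifies to (max-R)/max with max = 248:
C = (248-248)/248 = 0/248 = 0 → 0.00
M = (248-20)/248 = 228/248 = 0.91935… → 0.92
Y = (248-198)/248 = 50/248 = 0.20161… → 0.20
= CMYK(0.00, 0.92, 0.20, 0.03)


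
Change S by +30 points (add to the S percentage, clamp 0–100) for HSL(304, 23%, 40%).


Original S = 23%
Adjustment = +30 percentage points
New S = 23 + (30) = 53
Clamp to [0, 100] → 53
= HSL(304°, 53%, 40%)


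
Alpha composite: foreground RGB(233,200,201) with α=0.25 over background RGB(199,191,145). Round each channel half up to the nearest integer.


C = α×F + (1-α)×B, with 1-α = 0.75
R: 0.25×233 + 0.75×199 = 58.25 + 149.25 = 207.50 → 208
G: 0.25×200 + 0.75×191 = 50.00 + 143.25 = 193.25 → 193
B: 0.25×201 + 0.75×145 = 50.25 + 108.75 = 159.00 → 159
= RGB(208, 193, 159)


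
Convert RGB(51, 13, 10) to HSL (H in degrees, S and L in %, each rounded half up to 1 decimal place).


Normalize: R'=51/255≈0.2000, G'=13/255≈0.0510, B'=10/255≈0.0392
Max=51/255, Min=10/255, Δ=Max-Min=41/255
L = (Max+Min)/2 = (51+10)/510 = 61/510 = 0.11960… → L = 12.0%
L ≤ 0.5 → S = Δ/(Max+Min) = 41/(51+10) = 41/61 = 0.67213… → S = 67.2%
(the 1/255 factors cancel in S and H, so raw channel differences can be used)
Max is R' → H = 60 × (((G-B)/Δ) mod 6) = 60 × (((13-10)/41) mod 6)
  3/41 = 0.0731…
  H = 60 × 0.0731… = 4.390…° → H = 4.4°
= HSL(4.4°, 67.2%, 12.0%)


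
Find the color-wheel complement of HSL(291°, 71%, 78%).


Complement = opposite side of color wheel = hue + 180°
H' = (291 + 180) mod 360 = 111°
S and L unchanged.
= HSL(111°, 71%, 78%)


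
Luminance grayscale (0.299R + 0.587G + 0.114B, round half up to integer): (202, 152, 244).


Gray = 0.299×R + 0.587×G + 0.114×B
Gray = 0.299×202 + 0.587×152 + 0.114×244
Gray = 60.398 + 89.224 + 27.816
Gray = 177.438 → round half up → 177
Gray = 177


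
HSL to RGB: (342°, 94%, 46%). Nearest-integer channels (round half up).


H=342°, S=0.94, L=0.46
C = (1-|2L-1|)×S = (1-|-0.08|)×0.94 = 0.8648
H' = H/60 = 342/60 ≈ 5.7000; X = C×(1-|H' mod 2 - 1|) = 0.25944
m = L - C/2 = 0.46 - 0.4324 = 0.0276
Sector ⌊H'⌋ = 5 → (R',G',B') = (0.8648, 0.0, 0.25944)
RGB = ((R'+m)×255, (G'+m)×255, (B'+m)×255) = (227.562, 7.038, 73.1952)
Round half up → RGB(228, 7, 73)


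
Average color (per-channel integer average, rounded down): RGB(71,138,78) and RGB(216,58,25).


Midpoint: each channel = ⌊(C₁+C₂)/2⌋
R: ⌊(71+216)/2⌋ = 143
G: ⌊(138+58)/2⌋ = 98
B: ⌊(78+25)/2⌋ = 51
= RGB(143, 98, 51)


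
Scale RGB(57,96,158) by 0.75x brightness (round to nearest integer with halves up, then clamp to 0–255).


Multiply each channel by 0.75, round half up, clamp to [0, 255]
R: 57×0.75 = 42.75 → round → 43
G: 96×0.75 = 72
B: 158×0.75 = 118.5 → round → 119
= RGB(43, 72, 119)


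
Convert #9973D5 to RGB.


99 → 153 (R)
73 → 115 (G)
D5 → 213 (B)
= RGB(153, 115, 213)


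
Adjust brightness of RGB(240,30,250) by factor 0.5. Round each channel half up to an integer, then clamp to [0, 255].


Multiply each channel by 0.5, round half up, clamp to [0, 255]
R: 240×0.5 = 120
G: 30×0.5 = 15
B: 250×0.5 = 125
= RGB(120, 15, 125)


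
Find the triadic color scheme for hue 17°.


Triadic: equally spaced at 120° intervals
H1 = 17°
H2 = (17 + 120) mod 360 = 137°
H3 = (17 + 240) mod 360 = 257°
Triadic = 17°, 137°, 257°


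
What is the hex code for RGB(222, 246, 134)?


R = 222 → DE (hex)
G = 246 → F6 (hex)
B = 134 → 86 (hex)
Hex = #DEF686


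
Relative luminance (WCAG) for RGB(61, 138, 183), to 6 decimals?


Linearize each channel (sRGB transfer function): c = v/255; c_lin = c/12.92 if c ≤ 0.04045, else ((c+0.055)/1.055)^2.4
  R: 61/255 ≈ 0.239216 > 0.04045 → ((0.239216+0.055)/1.055)^2.4 ≈ 0.046665
  G: 138/255 ≈ 0.541176 > 0.04045 → ((0.541176+0.055)/1.055)^2.4 ≈ 0.254152
  B: 183/255 ≈ 0.717647 > 0.04045 → ((0.717647+0.055)/1.055)^2.4 ≈ 0.473531
R_lin = 0.046665, G_lin = 0.254152, B_lin = 0.473531
L = 0.2126×R + 0.7152×G + 0.0722×B
L = 0.2126×0.046665 + 0.7152×0.254152 + 0.0722×0.473531
L ≈ 0.225880


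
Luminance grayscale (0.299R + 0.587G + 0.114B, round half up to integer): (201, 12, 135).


Gray = 0.299×R + 0.587×G + 0.114×B
Gray = 0.299×201 + 0.587×12 + 0.114×135
Gray = 60.099 + 7.044 + 15.390
Gray = 82.533 → round half up → 83
Gray = 83


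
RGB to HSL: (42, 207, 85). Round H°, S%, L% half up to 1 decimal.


Normalize: R'=42/255≈0.1647, G'=207/255≈0.8118, B'=85/255≈0.3333
Max=207/255, Min=42/255, Δ=Max-Min=165/255
L = (Max+Min)/2 = (207+42)/510 = 249/510 = 0.48823… → L = 48.8%
L ≤ 0.5 → S = Δ/(Max+Min) = 165/(207+42) = 165/249 = 0.66265… → S = 66.3%
(the 1/255 factors cancel in S and H, so raw channel differences can be used)
Max is G' → H = 60 × ((B-R)/Δ + 2) = 60 × ((85-42)/165 + 2)
  43/165 + 2 = 0.2606… + 2 = 2.2606…
  H = 60 × 2.2606… = 135.636…° → H = 135.6°
= HSL(135.6°, 66.3%, 48.8%)


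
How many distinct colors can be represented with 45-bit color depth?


Colors = 2^bits = 2^45
= 35,184,372,088,832 colors


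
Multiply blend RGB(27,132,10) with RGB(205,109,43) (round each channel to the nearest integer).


Multiply: C = A×B/255, rounded to nearest integer
R: 27×205/255 = 5535/255 ≈ 21.706 → 22
G: 132×109/255 = 14388/255 ≈ 56.424 → 56
B: 10×43/255 = 430/255 ≈ 1.686 → 2
= RGB(22, 56, 2)


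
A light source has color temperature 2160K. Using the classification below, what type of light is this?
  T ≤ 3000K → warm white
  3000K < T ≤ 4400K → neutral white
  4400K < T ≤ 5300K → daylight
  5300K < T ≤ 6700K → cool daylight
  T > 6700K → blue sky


Temperature: 2160K
2160K ≤ 3000K → warm white
Classification: warm white


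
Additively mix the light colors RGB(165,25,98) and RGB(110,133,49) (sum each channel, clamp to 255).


Additive: each channel = min(255, C₁+C₂)
R: 165+110 = 275 → 255
G: 25+133 = 158 → 158
B: 98+49 = 147 → 147
= RGB(255, 158, 147)


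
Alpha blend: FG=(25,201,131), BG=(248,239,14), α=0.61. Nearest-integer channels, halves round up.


C = α×F + (1-α)×B, with 1-α = 0.39
R: 0.61×25 + 0.39×248 = 15.25 + 96.72 = 111.97 → 112
G: 0.61×201 + 0.39×239 = 122.61 + 93.21 = 215.82 → 216
B: 0.61×131 + 0.39×14 = 79.91 + 5.46 = 85.37 → 85
= RGB(112, 216, 85)


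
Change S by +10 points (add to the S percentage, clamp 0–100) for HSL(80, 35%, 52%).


Original S = 35%
Adjustment = +10 percentage points
New S = 35 + (10) = 45
Clamp to [0, 100] → 45
= HSL(80°, 45%, 52%)


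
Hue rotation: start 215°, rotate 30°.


New hue = (H + rotation) mod 360
New hue = (215 + 30) mod 360
= 245 mod 360
= 245°


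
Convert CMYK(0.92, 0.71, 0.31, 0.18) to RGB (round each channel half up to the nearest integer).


R = 255 × (1-C) × (1-K) = 255 × 0.08 × 0.82 = 16.728 → 17
G = 255 × (1-M) × (1-K) = 255 × 0.29 × 0.82 = 60.639 → 61
B = 255 × (1-Y) × (1-K) = 255 × 0.69 × 0.82 = 144.279 → 144
= RGB(17, 61, 144)


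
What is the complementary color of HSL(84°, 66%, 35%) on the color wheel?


Complement = opposite side of color wheel = hue + 180°
H' = (84 + 180) mod 360 = 264°
S and L unchanged.
= HSL(264°, 66%, 35%)


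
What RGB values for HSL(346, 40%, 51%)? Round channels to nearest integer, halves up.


H=346°, S=0.40, L=0.51
C = (1-|2L-1|)×S = (1-|0.02|)×0.40 = 0.392
H' = H/60 = 346/60 ≈ 5.7667; X = C×(1-|H' mod 2 - 1|) ≈ 0.0915
m = L - C/2 = 0.51 - 0.196 = 0.314
Sector ⌊H'⌋ = 5 → (R',G',B') = (0.392, 0.0, ≈0.0915)
RGB = ((R'+m)×255, (G'+m)×255, (B'+m)×255) = (180.03, 80.07, 103.394)
Round half up → RGB(180, 80, 103)


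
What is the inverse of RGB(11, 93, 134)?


Invert: (255-R, 255-G, 255-B)
R: 255-11 = 244
G: 255-93 = 162
B: 255-134 = 121
= RGB(244, 162, 121)


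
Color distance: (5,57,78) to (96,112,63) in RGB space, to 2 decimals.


d = √[(R₁-R₂)² + (G₁-G₂)² + (B₁-B₂)²]
d = √[(5-96)² + (57-112)² + (78-63)²]
d = √[8281 + 3025 + 225]
d = √11531
d ≈ 107.38


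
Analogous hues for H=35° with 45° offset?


Base hue: 35°
Left analog: (35 - 45) mod 360 = 350°
Right analog: (35 + 45) mod 360 = 80°
Analogous hues = 350° and 80°


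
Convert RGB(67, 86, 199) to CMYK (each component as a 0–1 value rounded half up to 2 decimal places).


R'=67/255≈0.2627, G'=86/255≈0.3373, B'=199/255≈0.7804
K = 1 - max(R',G',B') = 1 - 199/255 = 56/255 = 0.21960… → 0.22
(1-R'-K)/(1-K) simplifies to (max-R)/max with max = 199:
C = (199-67)/199 = 132/199 = 0.66331… → 0.66
M = (199-86)/199 = 113/199 = 0.56783… → 0.57
Y = (199-199)/199 = 0/199 = 0 → 0.00
= CMYK(0.66, 0.57, 0.00, 0.22)


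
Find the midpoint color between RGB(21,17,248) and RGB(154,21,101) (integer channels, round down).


Midpoint: each channel = ⌊(C₁+C₂)/2⌋
R: ⌊(21+154)/2⌋ = 87
G: ⌊(17+21)/2⌋ = 19
B: ⌊(248+101)/2⌋ = 174
= RGB(87, 19, 174)


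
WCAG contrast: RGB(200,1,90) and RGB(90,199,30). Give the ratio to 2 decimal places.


Linearize each sRGB channel c=v/255: c/12.92 if c ≤ 0.04045 else ((c+0.055)/1.055)^2.4
L = 0.2126×R_lin + 0.7152×G_lin + 0.0722×B_lin
Color 1 (200,1,90):
  R=200: 200/255≈0.7843 > 0.04045 → ((0.7843+0.055)/1.055)^2.4 ≈ 0.57758
  G=1: 1/255≈0.0039 ≤ 0.04045 → 0.0039/12.92 ≈ 0.00030
  B=90: 90/255≈0.3529 > 0.04045 → ((0.3529+0.055)/1.055)^2.4 ≈ 0.10224
  L1 = 0.2126×0.57758 + 0.7152×0.00030 + 0.0722×0.10224 ≈ 0.13039
Color 2 (90,199,30):
  R=90: 90/255≈0.3529 > 0.04045 → ((0.3529+0.055)/1.055)^2.4 ≈ 0.10224
  G=199: 199/255≈0.7804 > 0.04045 → ((0.7804+0.055)/1.055)^2.4 ≈ 0.57112
  B=30: 30/255≈0.1176 > 0.04045 → ((0.1176+0.055)/1.055)^2.4 ≈ 0.01298
  L2 = 0.2126×0.10224 + 0.7152×0.57112 + 0.0722×0.01298 ≈ 0.43114
Lighter = 0.43114, Darker = 0.13039
Ratio = (L_lighter + 0.05) / (L_darker + 0.05)
Ratio = (0.43114 + 0.05) / (0.13039 + 0.05) = 0.48114 / 0.18039 ≈ 2.6672
Ratio ≈ 2.67:1


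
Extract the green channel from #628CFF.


Color: #628CFF
R = 62 = 98
G = 8C = 140
B = FF = 255
Green = 140


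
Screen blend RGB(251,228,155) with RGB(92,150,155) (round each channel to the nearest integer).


Screen: C = 255 - (255-A)×(255-B)/255, rounded to nearest integer
R: 255 - (255-251)×(255-92)/255 = 255 - 652/255 ≈ 255 - 2.557 = 252.443 → 252
G: 255 - (255-228)×(255-150)/255 = 255 - 2835/255 ≈ 255 - 11.118 = 243.882 → 244
B: 255 - (255-155)×(255-155)/255 = 255 - 10000/255 ≈ 255 - 39.216 = 215.784 → 216
= RGB(252, 244, 216)


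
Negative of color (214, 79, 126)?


Invert: (255-R, 255-G, 255-B)
R: 255-214 = 41
G: 255-79 = 176
B: 255-126 = 129
= RGB(41, 176, 129)


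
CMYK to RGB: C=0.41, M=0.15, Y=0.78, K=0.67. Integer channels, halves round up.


R = 255 × (1-C) × (1-K) = 255 × 0.59 × 0.33 = 49.6485 → 50
G = 255 × (1-M) × (1-K) = 255 × 0.85 × 0.33 = 71.5275 → 72
B = 255 × (1-Y) × (1-K) = 255 × 0.22 × 0.33 = 18.513 → 19
= RGB(50, 72, 19)


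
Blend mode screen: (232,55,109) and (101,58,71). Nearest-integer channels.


Screen: C = 255 - (255-A)×(255-B)/255, rounded to nearest integer
R: 255 - (255-232)×(255-101)/255 = 255 - 3542/255 ≈ 255 - 13.890 = 241.110 → 241
G: 255 - (255-55)×(255-58)/255 = 255 - 39400/255 ≈ 255 - 154.510 = 100.490 → 100
B: 255 - (255-109)×(255-71)/255 = 255 - 26864/255 ≈ 255 - 105.349 = 149.651 → 150
= RGB(241, 100, 150)


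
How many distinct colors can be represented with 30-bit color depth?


Colors = 2^bits = 2^30
= 1,073,741,824 colors


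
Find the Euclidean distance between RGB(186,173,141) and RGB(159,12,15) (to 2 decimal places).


d = √[(R₁-R₂)² + (G₁-G₂)² + (B₁-B₂)²]
d = √[(186-159)² + (173-12)² + (141-15)²]
d = √[729 + 25921 + 15876]
d = √42526
d ≈ 206.22


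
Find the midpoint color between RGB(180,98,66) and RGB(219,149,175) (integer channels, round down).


Midpoint: each channel = ⌊(C₁+C₂)/2⌋
R: ⌊(180+219)/2⌋ = 199
G: ⌊(98+149)/2⌋ = 123
B: ⌊(66+175)/2⌋ = 120
= RGB(199, 123, 120)


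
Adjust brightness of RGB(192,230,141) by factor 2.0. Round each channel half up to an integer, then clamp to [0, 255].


Multiply each channel by 2.0, round half up, clamp to [0, 255]
R: 192×2.0 = 384 → clamp → 255
G: 230×2.0 = 460 → clamp → 255
B: 141×2.0 = 282 → clamp → 255
= RGB(255, 255, 255)


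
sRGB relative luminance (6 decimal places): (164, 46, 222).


Linearize each channel (sRGB transfer function): c = v/255; c_lin = c/12.92 if c ≤ 0.04045, else ((c+0.055)/1.055)^2.4
  R: 164/255 ≈ 0.643137 > 0.04045 → ((0.643137+0.055)/1.055)^2.4 ≈ 0.371238
  G: 46/255 ≈ 0.180392 > 0.04045 → ((0.180392+0.055)/1.055)^2.4 ≈ 0.027321
  B: 222/255 ≈ 0.870588 > 0.04045 → ((0.870588+0.055)/1.055)^2.4 ≈ 0.730461
R_lin = 0.371238, G_lin = 0.027321, B_lin = 0.730461
L = 0.2126×R + 0.7152×G + 0.0722×B
L = 0.2126×0.371238 + 0.7152×0.027321 + 0.0722×0.730461
L ≈ 0.151204


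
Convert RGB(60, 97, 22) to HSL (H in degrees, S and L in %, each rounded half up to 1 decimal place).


Normalize: R'=60/255≈0.2353, G'=97/255≈0.3804, B'=22/255≈0.0863
Max=97/255, Min=22/255, Δ=Max-Min=75/255
L = (Max+Min)/2 = (97+22)/510 = 119/510 = 0.23333… → L = 23.3%
L ≤ 0.5 → S = Δ/(Max+Min) = 75/(97+22) = 75/119 = 0.63025… → S = 63.0%
(the 1/255 factors cancel in S and H, so raw channel differences can be used)
Max is G' → H = 60 × ((B-R)/Δ + 2) = 60 × ((22-60)/75 + 2)
  -38/75 + 2 = -0.5066… + 2 = 1.4933…
  H = 60 × 1.4933… = 89.6° → H = 89.6°
= HSL(89.6°, 63.0%, 23.3%)


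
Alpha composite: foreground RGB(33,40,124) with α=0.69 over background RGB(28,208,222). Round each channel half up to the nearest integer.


C = α×F + (1-α)×B, with 1-α = 0.31
R: 0.69×33 + 0.31×28 = 22.77 + 8.68 = 31.45 → 31
G: 0.69×40 + 0.31×208 = 27.60 + 64.48 = 92.08 → 92
B: 0.69×124 + 0.31×222 = 85.56 + 68.82 = 154.38 → 154
= RGB(31, 92, 154)


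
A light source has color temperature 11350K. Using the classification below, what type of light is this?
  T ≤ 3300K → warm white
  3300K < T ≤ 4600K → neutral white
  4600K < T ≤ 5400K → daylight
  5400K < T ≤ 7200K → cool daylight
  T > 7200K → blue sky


Temperature: 11350K
11350K > 7200K → blue sky
Classification: blue sky


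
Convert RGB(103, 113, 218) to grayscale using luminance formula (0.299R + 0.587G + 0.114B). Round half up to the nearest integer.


Gray = 0.299×R + 0.587×G + 0.114×B
Gray = 0.299×103 + 0.587×113 + 0.114×218
Gray = 30.797 + 66.331 + 24.852
Gray = 121.980 → round half up → 122
Gray = 122


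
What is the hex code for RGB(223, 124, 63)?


R = 223 → DF (hex)
G = 124 → 7C (hex)
B = 63 → 3F (hex)
Hex = #DF7C3F


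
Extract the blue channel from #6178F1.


Color: #6178F1
R = 61 = 97
G = 78 = 120
B = F1 = 241
Blue = 241


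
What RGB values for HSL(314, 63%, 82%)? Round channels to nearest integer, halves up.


H=314°, S=0.63, L=0.82
C = (1-|2L-1|)×S = (1-|0.64|)×0.63 = 0.2268
H' = H/60 = 314/60 ≈ 5.2333; X = C×(1-|H' mod 2 - 1|) = 0.17388
m = L - C/2 = 0.82 - 0.1134 = 0.7066
Sector ⌊H'⌋ = 5 → (R',G',B') = (0.2268, 0.0, 0.17388)
RGB = ((R'+m)×255, (G'+m)×255, (B'+m)×255) = (238.017, 180.183, 224.5224)
Round half up → RGB(238, 180, 225)


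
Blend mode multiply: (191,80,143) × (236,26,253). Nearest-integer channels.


Multiply: C = A×B/255, rounded to nearest integer
R: 191×236/255 = 45076/255 ≈ 176.769 → 177
G: 80×26/255 = 2080/255 ≈ 8.157 → 8
B: 143×253/255 = 36179/255 ≈ 141.878 → 142
= RGB(177, 8, 142)
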